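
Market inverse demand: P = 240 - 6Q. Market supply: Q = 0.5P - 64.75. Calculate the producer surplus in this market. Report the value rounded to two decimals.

190.79

Rewriting supply in inverse form: P = 129.5 + 2Q.
Setting demand equal to supply, 110.5 = 8Q, so Q* = 13.8125 and P* = 157.125.
Producer surplus is the triangle above supply below P*: (1/2)(13.8125)(157.125 - 129.5) = (1/2)(13.8125)(27.625) = 190.7852.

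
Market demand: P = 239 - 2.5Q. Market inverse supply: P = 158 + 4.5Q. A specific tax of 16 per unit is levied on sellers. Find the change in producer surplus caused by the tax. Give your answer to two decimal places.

Pre-tax equilibrium: 239 - 2.5Q = 158 + 4.5Q gives Q* = 11.5714, P* = 210.0714.
With the tax, sellers need 16 more per unit: 239 - 2.5Q = 158 + 4.5Q + 16, so Q_t = 9.2857. Buyers pay P_b = 215.7857; sellers receive P_s = P_b - 16 = 199.7857.
Producers lose the trapezoid between P_s and P* out to Q_t plus the triangle from Q_t to Q*: change in PS = 194.0051 - 301.2704 = -107.2653.

-107.27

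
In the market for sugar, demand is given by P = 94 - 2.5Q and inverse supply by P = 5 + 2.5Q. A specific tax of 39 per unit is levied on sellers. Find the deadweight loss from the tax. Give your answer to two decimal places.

Pre-tax equilibrium: 94 - 2.5Q = 5 + 2.5Q gives Q* = 17.8, P* = 49.5.
A tax on sellers shifts supply up by 39: 94 - 2.5Q = 5 + 2.5Q + 39, so Q_t = 10. Buyers pay P_b = 69; sellers receive P_s = P_b - 39 = 30.
The welfare triangle lost has base Q* - Q_t = 7.8 and height t = 39, so DWL = (1/2)(7.8)(39) = 152.1.

152.10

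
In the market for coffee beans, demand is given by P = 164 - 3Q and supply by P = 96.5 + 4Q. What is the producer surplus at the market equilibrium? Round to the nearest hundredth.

185.97

Equilibrium: 164 - 3Q = 96.5 + 4Q, so Q* = 9.6429 and P* = 135.0714.
Producer surplus is the triangle above supply below P*: (1/2)(9.6429)(135.0714 - 96.5) = (1/2)(9.6429)(38.5714) = 185.9694.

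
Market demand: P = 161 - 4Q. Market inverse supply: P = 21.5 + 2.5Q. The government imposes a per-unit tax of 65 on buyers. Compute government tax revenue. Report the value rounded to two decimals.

745.00

Without the tax, 161 - 4Q = 21.5 + 2.5Q so Q* = 21.4615 and P* = 75.1538.
A tax on buyers shifts demand down by 65: (161 - 65) - 4Q = 21.5 + 2.5Q, so Q_t = 11.4615. Buyers pay P_b = 115.1538; sellers receive P_s = P_b - 65 = 50.1538.
Tax revenue = t x Q_t = 65 x 11.4615 = 745.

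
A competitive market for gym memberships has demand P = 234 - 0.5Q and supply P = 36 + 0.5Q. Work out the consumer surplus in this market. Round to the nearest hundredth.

9801.00

Setting demand equal to supply, 198 = 1Q, so Q* = 198 and P* = 135.
The demand choke price is 234, so CS = (1/2)(Q*)(234 - P*) = (1/2)(198)(99) = 9801.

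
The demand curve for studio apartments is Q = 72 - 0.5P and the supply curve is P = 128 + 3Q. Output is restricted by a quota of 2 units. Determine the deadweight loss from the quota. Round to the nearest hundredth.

3.60

Rewriting demand in inverse form: P = 144 - 2Q.
Without the quota, 144 - 2Q = 128 + 3Q gives Q* = 3.2.
At Q = 2 the demand price is 144 - 2(2) = 140 and the supply price is 128 + 3(2) = 134.
DWL = (1/2)(gap between curves at 2) x (Q* - 2) = (1/2)(6)(1.2) = 3.6.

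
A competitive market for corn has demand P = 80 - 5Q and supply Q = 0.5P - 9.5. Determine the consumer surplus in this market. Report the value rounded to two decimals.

189.85

Rewriting supply in inverse form: P = 19 + 2Q.
Equilibrium: 80 - 5Q = 19 + 2Q, so Q* = 8.7143 and P* = 36.4286.
The demand choke price is 80, so CS = (1/2)(Q*)(80 - P*) = (1/2)(8.7143)(43.5714) = 189.8469.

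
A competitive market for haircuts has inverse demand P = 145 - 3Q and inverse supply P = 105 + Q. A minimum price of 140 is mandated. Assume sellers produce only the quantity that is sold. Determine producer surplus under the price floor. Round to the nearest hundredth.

56.94

Without the control, 145 - 3Q = 105 + Q so Q* = 10 and P* = 115.
At P = 140, buyers demand (145 - 140)/3 = 1.6667 while sellers would supply more, so the quantity traded is 1.6667 at price 140.
The supply price at Q = 1.6667 is 106.6667. PS is the trapezoid between 140 and supply over [0, 1.6667]: (1/2)[(140 - 105) + (140 - 106.6667)](1.6667) = 56.9444.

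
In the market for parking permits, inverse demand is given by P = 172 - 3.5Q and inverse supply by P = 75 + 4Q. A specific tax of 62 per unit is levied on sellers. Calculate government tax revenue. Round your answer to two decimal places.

289.33

Pre-tax equilibrium: 172 - 3.5Q = 75 + 4Q gives Q* = 12.9333, P* = 126.7333.
With the tax, sellers need 62 more per unit: 172 - 3.5Q = 75 + 4Q + 62, so Q_t = 4.6667. Buyers pay P_b = 155.6667; sellers receive P_s = P_b - 62 = 93.6667.
Revenue is the tax times quantity traded: 62 x 4.6667 = 289.3333.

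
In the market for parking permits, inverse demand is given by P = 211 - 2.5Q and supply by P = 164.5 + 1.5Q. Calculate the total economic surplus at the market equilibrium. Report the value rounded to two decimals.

270.28

Set 211 - 2.5Q = 164.5 + 1.5Q, which gives 46.5 = 4Q, so Q* = 11.625 and P* = 211 - 2.5(11.625) = 181.9375.
Total surplus is the full triangle between the curves from 0 to Q*: (1/2)(11.625)(211 - 164.5) = 270.2812.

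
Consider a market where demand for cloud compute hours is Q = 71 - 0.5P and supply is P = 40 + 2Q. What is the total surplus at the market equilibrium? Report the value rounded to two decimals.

1300.50

Rewriting demand in inverse form: P = 142 - 2Q.
Set 142 - 2Q = 40 + 2Q, which gives 102 = 4Q, so Q* = 25.5 and P* = 142 - 2(25.5) = 91.
Total surplus is the full triangle between the curves from 0 to Q*: (1/2)(25.5)(142 - 40) = 1300.5.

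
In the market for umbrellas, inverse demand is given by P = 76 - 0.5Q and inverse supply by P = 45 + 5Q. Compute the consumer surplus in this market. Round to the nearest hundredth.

7.94

Equilibrium: 76 - 0.5Q = 45 + 5Q, so Q* = 5.6364 and P* = 73.1818.
Consumer surplus is the triangle under demand above P*: (1/2)(5.6364)(76 - 73.1818) = (1/2)(5.6364)(2.8182) = 7.9421.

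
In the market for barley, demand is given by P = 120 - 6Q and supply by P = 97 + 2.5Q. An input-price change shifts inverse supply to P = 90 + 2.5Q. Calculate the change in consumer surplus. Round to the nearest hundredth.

Initial equilibrium: Q_0 = 2.7059, P_0 = 103.7647; CS_0 = (1/2)(2.7059)(16.2353) = 21.9654, PS_0 = (1/2)(2.7059)(6.7647) = 9.1522.
New equilibrium: 120 - 6Q = 90 + 2.5Q gives Q_1 = 3.5294, P_1 = 98.8235; CS_1 = 37.3702, PS_1 = 15.5709.
Change in consumer surplus = 37.3702 - 21.9654 = 15.4048.

15.40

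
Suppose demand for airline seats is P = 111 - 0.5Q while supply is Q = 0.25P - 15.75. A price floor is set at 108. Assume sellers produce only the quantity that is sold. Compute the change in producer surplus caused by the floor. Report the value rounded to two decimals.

Rewriting supply in inverse form: P = 63 + 4Q.
Without the control, 111 - 0.5Q = 63 + 4Q so Q* = 10.6667 and P* = 105.6667.
At the floor price 108, quantity demanded is (111 - 108)/0.5 = 6; demand is the short side, so Q = 6 trades at P = 108.
PS goes from (1/2)(10.6667)(42.6667) = 227.5556 to 198 (computed as (108 - 63)(6) - (1/2)(4)(6)^2), a change of -29.5556.

-29.56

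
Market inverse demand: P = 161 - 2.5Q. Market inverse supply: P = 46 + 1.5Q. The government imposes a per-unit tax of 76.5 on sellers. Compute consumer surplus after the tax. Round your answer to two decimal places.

115.80

Pre-tax equilibrium: 161 - 2.5Q = 46 + 1.5Q gives Q* = 28.75, P* = 89.125.
A tax on sellers shifts supply up by 76.5: 161 - 2.5Q = 46 + 1.5Q + 76.5, so Q_t = 9.625. Buyers pay P_b = 136.9375; sellers receive P_s = P_b - 76.5 = 60.4375.
Consumer surplus is the triangle under demand above P_b: (1/2)(9.625)(161 - 136.9375) = 115.8008.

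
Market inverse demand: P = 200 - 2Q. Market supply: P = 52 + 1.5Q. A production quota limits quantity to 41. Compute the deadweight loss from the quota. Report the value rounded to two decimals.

Without the quota, 200 - 2Q = 52 + 1.5Q gives Q* = 42.2857.
At Q = 41 the demand price is 200 - 2(41) = 118 and the supply price is 52 + 1.5(41) = 113.5.
DWL = (1/2)(gap between curves at 41) x (Q* - 41) = (1/2)(4.5)(1.2857) = 2.8929.

2.89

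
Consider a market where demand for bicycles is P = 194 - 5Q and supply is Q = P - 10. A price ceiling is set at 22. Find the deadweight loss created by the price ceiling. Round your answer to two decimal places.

Rewriting supply in inverse form: P = 10 + Q.
Without the control, 194 - 5Q = 10 + Q so Q* = 30.6667 and P* = 40.6667.
At the ceiling price 22, quantity supplied is (22 - 10)/1 = 12; supply is the short side, so Q = 12 trades at P = 22.
The lost-trades triangle has base Q* - 12 = 18.6667 and height equal to the gap between the curves at Q = 12, which is 134 - 22 = 112. DWL = (1/2)(18.6667)(112) = 1045.3333.

1045.33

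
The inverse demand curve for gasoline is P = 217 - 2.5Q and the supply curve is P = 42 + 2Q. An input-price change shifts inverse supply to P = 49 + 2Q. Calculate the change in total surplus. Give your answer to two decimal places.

-266.78

Initial equilibrium: Q_0 = 38.8889, P_0 = 119.7778; CS_0 = (1/2)(38.8889)(97.2222) = 1890.4321, PS_0 = (1/2)(38.8889)(77.7778) = 1512.3457.
New equilibrium: 217 - 2.5Q = 49 + 2Q gives Q_1 = 37.3333, P_1 = 123.6667; CS_1 = 1742.2222, PS_1 = 1393.7778.
Change in total surplus = (1742.2222 + 1393.7778) - (1890.4321 + 1512.3457) = -266.7778.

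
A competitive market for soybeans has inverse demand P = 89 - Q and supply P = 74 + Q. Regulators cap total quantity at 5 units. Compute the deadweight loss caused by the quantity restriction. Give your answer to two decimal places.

6.25

Without the quota, 89 - Q = 74 + Q gives Q* = 7.5.
At Q = 5 the demand price is 89 - (5) = 84 and the supply price is 74 + (5) = 79.
DWL = (1/2)(gap between curves at 5) x (Q* - 5) = (1/2)(5)(2.5) = 6.25.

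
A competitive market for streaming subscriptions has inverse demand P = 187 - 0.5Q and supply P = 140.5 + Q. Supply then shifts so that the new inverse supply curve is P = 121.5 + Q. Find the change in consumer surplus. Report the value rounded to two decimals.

Initial equilibrium: Q_0 = 31, P_0 = 171.5; CS_0 = (1/2)(31)(15.5) = 240.25, PS_0 = (1/2)(31)(31) = 480.5.
New equilibrium: 187 - 0.5Q = 121.5 + Q gives Q_1 = 43.6667, P_1 = 165.1667; CS_1 = 476.6944, PS_1 = 953.3889.
Change in consumer surplus = 476.6944 - 240.25 = 236.4444.

236.44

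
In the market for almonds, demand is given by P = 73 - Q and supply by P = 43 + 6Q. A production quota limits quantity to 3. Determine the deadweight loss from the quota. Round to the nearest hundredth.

5.79

Without the quota, 73 - Q = 43 + 6Q gives Q* = 4.2857.
At Q = 3 the demand price is 73 - (3) = 70 and the supply price is 43 + 6(3) = 61.
DWL = (1/2)(gap between curves at 3) x (Q* - 3) = (1/2)(9)(1.2857) = 5.7857.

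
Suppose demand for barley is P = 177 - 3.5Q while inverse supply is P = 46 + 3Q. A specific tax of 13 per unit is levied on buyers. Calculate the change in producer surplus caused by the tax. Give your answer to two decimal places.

Without the tax, 177 - 3.5Q = 46 + 3Q so Q* = 20.1538 and P* = 106.4615.
A tax on buyers shifts demand down by 13: (177 - 13) - 3.5Q = 46 + 3Q, so Q_t = 18.1538. Buyers pay P_b = 113.4615; sellers receive P_s = P_b - 13 = 100.4615.
PS falls from (1/2)(20.1538)(60.4615) = 609.2663 to (1/2)(18.1538)(54.4615) = 494.3432, a change of -114.9231.

-114.92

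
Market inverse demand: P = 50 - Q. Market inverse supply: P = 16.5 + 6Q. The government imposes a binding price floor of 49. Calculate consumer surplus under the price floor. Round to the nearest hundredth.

0.50

Free-market equilibrium: 50 - Q = 16.5 + 6Q gives Q* = 4.7857, P* = 45.2143.
At the floor price 49, quantity demanded is (50 - 49)/1 = 1; demand is the short side, so Q = 1 trades at P = 49.
CS is the triangle under demand above 49: (1/2)(1)(50 - 49) = 0.5.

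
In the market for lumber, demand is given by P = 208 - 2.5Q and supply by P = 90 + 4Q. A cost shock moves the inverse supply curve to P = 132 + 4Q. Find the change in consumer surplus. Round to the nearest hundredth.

Initial equilibrium: Q_0 = 18.1538, P_0 = 162.6154; CS_0 = (1/2)(18.1538)(45.3846) = 411.9527, PS_0 = (1/2)(18.1538)(72.6154) = 659.1243.
New equilibrium: 208 - 2.5Q = 132 + 4Q gives Q_1 = 11.6923, P_1 = 178.7692; CS_1 = 170.8876, PS_1 = 273.4201.
Change in consumer surplus = 170.8876 - 411.9527 = -241.0651.

-241.07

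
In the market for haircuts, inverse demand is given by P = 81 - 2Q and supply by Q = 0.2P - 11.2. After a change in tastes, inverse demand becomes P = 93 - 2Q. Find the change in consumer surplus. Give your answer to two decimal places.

15.18

Rewriting supply in inverse form: P = 56 + 5Q.
Initial equilibrium: Q_0 = 3.5714, P_0 = 73.8571; CS_0 = (1/2)(3.5714)(7.1429) = 12.7551, PS_0 = (1/2)(3.5714)(17.8571) = 31.8878.
New equilibrium: 93 - 2Q = 56 + 5Q gives Q_1 = 5.2857, P_1 = 82.4286; CS_1 = 27.9388, PS_1 = 69.8469.
Change in consumer surplus = 27.9388 - 12.7551 = 15.1837.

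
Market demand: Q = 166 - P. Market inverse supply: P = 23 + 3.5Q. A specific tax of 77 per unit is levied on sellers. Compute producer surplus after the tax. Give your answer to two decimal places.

376.44

Rewriting demand in inverse form: P = 166 - Q.
Without the tax, 166 - Q = 23 + 3.5Q so Q* = 31.7778 and P* = 134.2222.
A tax on sellers shifts supply up by 77: 166 - Q = 23 + 3.5Q + 77, so Q_t = 14.6667. Buyers pay P_b = 151.3333; sellers receive P_s = P_b - 77 = 74.3333.
PS = (1/2)(Q_t)(P_s - 23) = (1/2)(14.6667)(51.3333) = 376.4444.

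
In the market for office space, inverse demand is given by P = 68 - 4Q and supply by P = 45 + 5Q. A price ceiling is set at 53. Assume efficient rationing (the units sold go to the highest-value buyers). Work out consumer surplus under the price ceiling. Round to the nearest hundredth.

18.88

Free-market equilibrium: 68 - 4Q = 45 + 5Q gives Q* = 2.5556, P* = 57.7778.
At P = 53, sellers supply (53 - 45)/5 = 1.6 while buyers want more, so the quantity traded is 1.6 at price 53.
The demand price at Q = 1.6 is 61.6. CS is the trapezoid between demand and 53 over [0, 1.6]: (1/2)[(68 - 53) + (61.6 - 53)](1.6) = 18.88.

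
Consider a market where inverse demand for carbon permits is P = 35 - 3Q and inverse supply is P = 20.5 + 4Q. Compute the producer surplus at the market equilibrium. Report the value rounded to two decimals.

8.58

Set 35 - 3Q = 20.5 + 4Q, which gives 14.5 = 7Q, so Q* = 2.0714 and P* = 35 - 3(2.0714) = 28.7857.
PS is the area between P* and the supply curve from 0 to Q*: (1/2)(2.0714)(8.2857) = 8.5816.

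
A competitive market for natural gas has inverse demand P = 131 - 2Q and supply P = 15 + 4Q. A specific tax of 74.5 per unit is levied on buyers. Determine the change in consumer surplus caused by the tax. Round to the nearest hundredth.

-325.94

Pre-tax equilibrium: 131 - 2Q = 15 + 4Q gives Q* = 19.3333, P* = 92.3333.
A tax on buyers shifts demand down by 74.5: (131 - 74.5) - 2Q = 15 + 4Q, so Q_t = 6.9167. Buyers pay P_b = 117.1667; sellers receive P_s = P_b - 74.5 = 42.6667.
Consumers lose the trapezoid between P* and P_b out to Q_t plus the triangle from Q_t to Q*: change in CS = 47.8403 - 373.7778 = -325.9375.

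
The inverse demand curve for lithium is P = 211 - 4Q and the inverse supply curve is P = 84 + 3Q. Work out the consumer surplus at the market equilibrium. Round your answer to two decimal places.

658.33

Equilibrium: 211 - 4Q = 84 + 3Q, so Q* = 18.1429 and P* = 138.4286.
Consumer surplus is the triangle under demand above P*: (1/2)(18.1429)(211 - 138.4286) = (1/2)(18.1429)(72.5714) = 658.3265.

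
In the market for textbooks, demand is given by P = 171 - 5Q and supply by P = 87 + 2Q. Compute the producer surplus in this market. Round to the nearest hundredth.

144.00

Equilibrium: 171 - 5Q = 87 + 2Q, so Q* = 12 and P* = 111.
PS is the area between P* and the supply curve from 0 to Q*: (1/2)(12)(24) = 144.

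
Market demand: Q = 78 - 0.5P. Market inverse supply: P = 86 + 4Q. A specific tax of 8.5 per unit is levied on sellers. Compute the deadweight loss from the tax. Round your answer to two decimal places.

6.02

Rewriting demand in inverse form: P = 156 - 2Q.
Pre-tax equilibrium: 156 - 2Q = 86 + 4Q gives Q* = 11.6667, P* = 132.6667.
With the tax, sellers need 8.5 more per unit: 156 - 2Q = 86 + 4Q + 8.5, so Q_t = 10.25. Buyers pay P_b = 135.5; sellers receive P_s = P_b - 8.5 = 127.
The welfare triangle lost has base Q* - Q_t = 1.4167 and height t = 8.5, so DWL = (1/2)(1.4167)(8.5) = 6.0208.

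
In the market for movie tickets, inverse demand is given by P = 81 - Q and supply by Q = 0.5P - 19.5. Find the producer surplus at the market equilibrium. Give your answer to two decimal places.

196.00

Rewriting supply in inverse form: P = 39 + 2Q.
Setting demand equal to supply, 42 = 3Q, so Q* = 14 and P* = 67.
Producer surplus is the triangle above supply below P*: (1/2)(14)(67 - 39) = (1/2)(14)(28) = 196.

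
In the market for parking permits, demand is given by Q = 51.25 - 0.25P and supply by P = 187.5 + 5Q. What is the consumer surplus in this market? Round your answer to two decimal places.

Rewriting demand in inverse form: P = 205 - 4Q.
Set 205 - 4Q = 187.5 + 5Q, which gives 17.5 = 9Q, so Q* = 1.9444 and P* = 205 - 4(1.9444) = 197.2222.
The demand choke price is 205, so CS = (1/2)(Q*)(205 - P*) = (1/2)(1.9444)(7.7778) = 7.5617.

7.56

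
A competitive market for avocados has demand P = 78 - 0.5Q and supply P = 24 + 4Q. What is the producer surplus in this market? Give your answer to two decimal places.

Set 78 - 0.5Q = 24 + 4Q, which gives 54 = 4.5Q, so Q* = 12 and P* = 78 - 0.5(12) = 72.
The supply curve's price intercept is 24, so PS = (1/2)(Q*)(P* - 24) = (1/2)(12)(48) = 288.

288.00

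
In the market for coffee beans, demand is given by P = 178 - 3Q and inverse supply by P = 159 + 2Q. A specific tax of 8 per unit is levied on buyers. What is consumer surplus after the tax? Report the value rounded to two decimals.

7.26

Without the tax, 178 - 3Q = 159 + 2Q so Q* = 3.8 and P* = 166.6.
A tax on buyers shifts demand down by 8: (178 - 8) - 3Q = 159 + 2Q, so Q_t = 2.2. Buyers pay P_b = 171.4; sellers receive P_s = P_b - 8 = 163.4.
CS = (1/2)(Q_t)(178 - P_b) = (1/2)(2.2)(6.6) = 7.26.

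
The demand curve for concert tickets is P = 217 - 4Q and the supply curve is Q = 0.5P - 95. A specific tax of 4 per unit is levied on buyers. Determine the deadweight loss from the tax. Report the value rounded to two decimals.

1.33

Rewriting supply in inverse form: P = 190 + 2Q.
Pre-tax equilibrium: 217 - 4Q = 190 + 2Q gives Q* = 4.5, P* = 199.
With the tax, buyers' net willingness to pay falls by 4: (217 - 4) - 4Q = 190 + 2Q, so Q_t = 3.8333. Buyers pay P_b = 201.6667; sellers receive P_s = P_b - 4 = 197.6667.
Deadweight loss is the triangle between the curves from Q_t to Q*: (1/2)(4.5 - 3.8333)(4) = 1.3333.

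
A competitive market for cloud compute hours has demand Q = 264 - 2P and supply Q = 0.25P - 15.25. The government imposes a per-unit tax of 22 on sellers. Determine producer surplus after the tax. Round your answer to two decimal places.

Rewriting demand in inverse form: P = 132 - 0.5Q.
Rewriting supply in inverse form: P = 61 + 4Q.
Without the tax, 132 - 0.5Q = 61 + 4Q so Q* = 15.7778 and P* = 124.1111.
A tax on sellers shifts supply up by 22: 132 - 0.5Q = 61 + 4Q + 22, so Q_t = 10.8889. Buyers pay P_b = 126.5556; sellers receive P_s = P_b - 22 = 104.5556.
PS = (1/2)(Q_t)(P_s - 61) = (1/2)(10.8889)(43.5556) = 237.1358.

237.14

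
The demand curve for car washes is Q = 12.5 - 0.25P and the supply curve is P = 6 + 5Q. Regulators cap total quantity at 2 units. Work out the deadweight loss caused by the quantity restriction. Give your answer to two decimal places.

Rewriting demand in inverse form: P = 50 - 4Q.
Unrestricted equilibrium: Q* = (50 - 6)/(4 + 5) = 4.8889.
At Q = 2 the demand price is 50 - 4(2) = 42 and the supply price is 6 + 5(2) = 16.
DWL = (1/2)(gap between curves at 2) x (Q* - 2) = (1/2)(26)(2.8889) = 37.5556.

37.56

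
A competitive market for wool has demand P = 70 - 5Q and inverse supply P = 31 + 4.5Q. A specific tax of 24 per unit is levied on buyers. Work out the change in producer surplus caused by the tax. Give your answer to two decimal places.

Without the tax, 70 - 5Q = 31 + 4.5Q so Q* = 4.1053 and P* = 49.4737.
With the tax, buyers' net willingness to pay falls by 24: (70 - 24) - 5Q = 31 + 4.5Q, so Q_t = 1.5789. Buyers pay P_b = 62.1053; sellers receive P_s = P_b - 24 = 38.1053.
Producers lose the trapezoid between P_s and P* out to Q_t plus the triangle from Q_t to Q*: change in PS = 5.6094 - 37.9197 = -32.3102.

-32.31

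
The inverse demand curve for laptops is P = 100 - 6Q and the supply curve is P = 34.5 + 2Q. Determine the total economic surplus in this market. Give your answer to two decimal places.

Equilibrium: 100 - 6Q = 34.5 + 2Q, so Q* = 8.1875 and P* = 50.875.
Total surplus is the full triangle between the curves from 0 to Q*: (1/2)(8.1875)(100 - 34.5) = 268.1406.

268.14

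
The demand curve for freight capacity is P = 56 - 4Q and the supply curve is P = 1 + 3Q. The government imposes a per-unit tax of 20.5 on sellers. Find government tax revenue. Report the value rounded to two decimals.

Without the tax, 56 - 4Q = 1 + 3Q so Q* = 7.8571 and P* = 24.5714.
With the tax, sellers need 20.5 more per unit: 56 - 4Q = 1 + 3Q + 20.5, so Q_t = 4.9286. Buyers pay P_b = 36.2857; sellers receive P_s = P_b - 20.5 = 15.7857.
Tax revenue = t x Q_t = 20.5 x 4.9286 = 101.0357.

101.04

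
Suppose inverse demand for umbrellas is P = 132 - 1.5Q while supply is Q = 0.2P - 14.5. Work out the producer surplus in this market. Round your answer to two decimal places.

Rewriting supply in inverse form: P = 72.5 + 5Q.
Equilibrium: 132 - 1.5Q = 72.5 + 5Q, so Q* = 9.1538 and P* = 118.2692.
PS is the area between P* and the supply curve from 0 to Q*: (1/2)(9.1538)(45.7692) = 209.4822.

209.48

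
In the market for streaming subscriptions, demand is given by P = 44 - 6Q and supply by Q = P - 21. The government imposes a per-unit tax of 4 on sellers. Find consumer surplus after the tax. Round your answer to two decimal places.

Rewriting supply in inverse form: P = 21 + Q.
Without the tax, 44 - 6Q = 21 + Q so Q* = 3.2857 and P* = 24.2857.
With the tax, sellers need 4 more per unit: 44 - 6Q = 21 + Q + 4, so Q_t = 2.7143. Buyers pay P_b = 27.7143; sellers receive P_s = P_b - 4 = 23.7143.
Consumer surplus is the triangle under demand above P_b: (1/2)(2.7143)(44 - 27.7143) = 22.102.

22.10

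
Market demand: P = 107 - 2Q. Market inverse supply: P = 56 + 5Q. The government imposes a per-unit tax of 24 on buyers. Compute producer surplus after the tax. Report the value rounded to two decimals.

Without the tax, 107 - 2Q = 56 + 5Q so Q* = 7.2857 and P* = 92.4286.
A tax on buyers shifts demand down by 24: (107 - 24) - 2Q = 56 + 5Q, so Q_t = 3.8571. Buyers pay P_b = 99.2857; sellers receive P_s = P_b - 24 = 75.2857.
PS = (1/2)(Q_t)(P_s - 56) = (1/2)(3.8571)(19.2857) = 37.1939.

37.19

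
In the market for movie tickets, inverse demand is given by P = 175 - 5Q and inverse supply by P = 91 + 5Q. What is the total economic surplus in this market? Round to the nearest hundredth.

Setting demand equal to supply, 84 = 10Q, so Q* = 8.4 and P* = 133.
Total surplus is the full triangle between the curves from 0 to Q*: (1/2)(8.4)(175 - 91) = 352.8.

352.80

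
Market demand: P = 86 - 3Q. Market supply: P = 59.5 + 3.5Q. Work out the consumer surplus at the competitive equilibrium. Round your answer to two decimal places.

24.93

Setting demand equal to supply, 26.5 = 6.5Q, so Q* = 4.0769 and P* = 73.7692.
CS is the area between the demand curve and P* from 0 to Q*: (1/2)(4.0769)(12.2308) = 24.932.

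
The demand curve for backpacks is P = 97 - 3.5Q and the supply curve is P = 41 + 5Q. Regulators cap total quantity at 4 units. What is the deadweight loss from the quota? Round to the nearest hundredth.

28.47

Without the quota, 97 - 3.5Q = 41 + 5Q gives Q* = 6.5882.
At Q = 4 the demand price is 97 - 3.5(4) = 83 and the supply price is 41 + 5(4) = 61.
Deadweight loss is the triangle between the curves from 4 to 6.5882: (1/2)(83 - 61)(6.5882 - 4) = 28.4706.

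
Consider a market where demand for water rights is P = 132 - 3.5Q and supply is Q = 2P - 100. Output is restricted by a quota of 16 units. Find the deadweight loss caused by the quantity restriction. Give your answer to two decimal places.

40.50

Rewriting supply in inverse form: P = 50 + 0.5Q.
Without the quota, 132 - 3.5Q = 50 + 0.5Q gives Q* = 20.5.
At Q = 16 the demand price is 132 - 3.5(16) = 76 and the supply price is 50 + 0.5(16) = 58.
DWL = (1/2)(gap between curves at 16) x (Q* - 16) = (1/2)(18)(4.5) = 40.5.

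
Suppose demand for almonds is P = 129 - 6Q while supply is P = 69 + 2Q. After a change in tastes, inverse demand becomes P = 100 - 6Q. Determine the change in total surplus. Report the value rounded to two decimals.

Initial equilibrium: Q_0 = 7.5, P_0 = 84; CS_0 = (1/2)(7.5)(45) = 168.75, PS_0 = (1/2)(7.5)(15) = 56.25.
New equilibrium: 100 - 6Q = 69 + 2Q gives Q_1 = 3.875, P_1 = 76.75; CS_1 = 45.0469, PS_1 = 15.0156.
Change in total surplus = (45.0469 + 15.0156) - (168.75 + 56.25) = -164.9375.

-164.94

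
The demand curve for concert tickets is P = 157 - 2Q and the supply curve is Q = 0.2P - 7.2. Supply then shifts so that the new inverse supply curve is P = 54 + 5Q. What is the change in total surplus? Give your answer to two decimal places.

Rewriting supply in inverse form: P = 36 + 5Q.
Initial equilibrium: Q_0 = 17.2857, P_0 = 122.4286; CS_0 = (1/2)(17.2857)(34.5714) = 298.7959, PS_0 = (1/2)(17.2857)(86.4286) = 746.9898.
New equilibrium: 157 - 2Q = 54 + 5Q gives Q_1 = 14.7143, P_1 = 127.5714; CS_1 = 216.5102, PS_1 = 541.2755.
Change in total surplus = (216.5102 + 541.2755) - (298.7959 + 746.9898) = -288.

-288.00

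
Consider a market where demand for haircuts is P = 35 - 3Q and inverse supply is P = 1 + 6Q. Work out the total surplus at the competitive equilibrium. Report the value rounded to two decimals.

Setting demand equal to supply, 34 = 9Q, so Q* = 3.7778 and P* = 23.6667.
Total surplus is the full triangle between the curves from 0 to Q*: (1/2)(3.7778)(35 - 1) = 64.2222.

64.22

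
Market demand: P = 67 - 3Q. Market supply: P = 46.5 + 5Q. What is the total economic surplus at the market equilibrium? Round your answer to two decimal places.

26.27

Equilibrium: 67 - 3Q = 46.5 + 5Q, so Q* = 2.5625 and P* = 59.3125.
CS = (1/2)(2.5625)(7.6875) = 9.8496 and PS = (1/2)(2.5625)(12.8125) = 16.416, so total surplus = 26.2656.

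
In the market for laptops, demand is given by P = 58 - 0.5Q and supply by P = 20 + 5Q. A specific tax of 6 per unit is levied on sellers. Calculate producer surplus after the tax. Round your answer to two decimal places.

Without the tax, 58 - 0.5Q = 20 + 5Q so Q* = 6.9091 and P* = 54.5455.
A tax on sellers shifts supply up by 6: 58 - 0.5Q = 20 + 5Q + 6, so Q_t = 5.8182. Buyers pay P_b = 55.0909; sellers receive P_s = P_b - 6 = 49.0909.
PS = (1/2)(Q_t)(P_s - 20) = (1/2)(5.8182)(29.0909) = 84.6281.

84.63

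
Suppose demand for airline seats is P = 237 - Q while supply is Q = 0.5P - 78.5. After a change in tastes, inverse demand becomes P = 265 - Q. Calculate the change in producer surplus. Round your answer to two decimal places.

584.89

Rewriting supply in inverse form: P = 157 + 2Q.
Initial equilibrium: Q_0 = 26.6667, P_0 = 210.3333; CS_0 = (1/2)(26.6667)(26.6667) = 355.5556, PS_0 = (1/2)(26.6667)(53.3333) = 711.1111.
New equilibrium: 265 - Q = 157 + 2Q gives Q_1 = 36, P_1 = 229; CS_1 = 648, PS_1 = 1296.
Change in producer surplus = 1296 - 711.1111 = 584.8889.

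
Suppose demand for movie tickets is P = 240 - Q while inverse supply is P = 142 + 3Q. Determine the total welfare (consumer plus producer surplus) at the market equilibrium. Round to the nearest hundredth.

Setting demand equal to supply, 98 = 4Q, so Q* = 24.5 and P* = 215.5.
CS = (1/2)(24.5)(24.5) = 300.125 and PS = (1/2)(24.5)(73.5) = 900.375, so total surplus = 1200.5.

1200.50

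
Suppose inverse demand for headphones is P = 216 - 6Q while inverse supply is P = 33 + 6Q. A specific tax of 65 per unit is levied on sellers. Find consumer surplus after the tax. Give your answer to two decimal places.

290.08

Pre-tax equilibrium: 216 - 6Q = 33 + 6Q gives Q* = 15.25, P* = 124.5.
With the tax, sellers need 65 more per unit: 216 - 6Q = 33 + 6Q + 65, so Q_t = 9.8333. Buyers pay P_b = 157; sellers receive P_s = P_b - 65 = 92.
Consumer surplus is the triangle under demand above P_b: (1/2)(9.8333)(216 - 157) = 290.0833.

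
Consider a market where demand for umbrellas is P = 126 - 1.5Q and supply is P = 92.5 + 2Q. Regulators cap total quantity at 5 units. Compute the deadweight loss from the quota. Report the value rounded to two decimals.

Unrestricted equilibrium: Q* = (126 - 92.5)/(1.5 + 2) = 9.5714.
At Q = 5 the demand price is 126 - 1.5(5) = 118.5 and the supply price is 92.5 + 2(5) = 102.5.
Deadweight loss is the triangle between the curves from 5 to 9.5714: (1/2)(118.5 - 102.5)(9.5714 - 5) = 36.5714.

36.57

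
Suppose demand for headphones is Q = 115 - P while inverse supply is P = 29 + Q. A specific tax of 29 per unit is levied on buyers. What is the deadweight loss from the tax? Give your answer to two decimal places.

210.25

Rewriting demand in inverse form: P = 115 - Q.
Without the tax, 115 - Q = 29 + Q so Q* = 43 and P* = 72.
A tax on buyers shifts demand down by 29: (115 - 29) - Q = 29 + Q, so Q_t = 28.5. Buyers pay P_b = 86.5; sellers receive P_s = P_b - 29 = 57.5.
Deadweight loss is the triangle between the curves from Q_t to Q*: (1/2)(43 - 28.5)(29) = 210.25.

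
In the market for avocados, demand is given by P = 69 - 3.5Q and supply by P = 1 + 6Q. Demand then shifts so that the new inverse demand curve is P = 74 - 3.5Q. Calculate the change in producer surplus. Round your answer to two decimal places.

23.43

Initial equilibrium: Q_0 = 7.1579, P_0 = 43.9474; CS_0 = (1/2)(7.1579)(25.0526) = 89.662, PS_0 = (1/2)(7.1579)(42.9474) = 153.7064.
New equilibrium: 74 - 3.5Q = 1 + 6Q gives Q_1 = 7.6842, P_1 = 47.1053; CS_1 = 103.3324, PS_1 = 177.1413.
Change in producer surplus = 177.1413 - 153.7064 = 23.4349.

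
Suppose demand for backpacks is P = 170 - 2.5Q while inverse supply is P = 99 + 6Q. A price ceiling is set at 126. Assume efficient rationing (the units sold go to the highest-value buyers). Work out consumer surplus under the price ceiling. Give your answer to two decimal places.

Free-market equilibrium: 170 - 2.5Q = 99 + 6Q gives Q* = 8.3529, P* = 149.1176.
At the ceiling price 126, quantity supplied is (126 - 99)/6 = 4.5; supply is the short side, so Q = 4.5 trades at P = 126.
The demand price at Q = 4.5 is 158.75. CS is the trapezoid between demand and 126 over [0, 4.5]: (1/2)[(170 - 126) + (158.75 - 126)](4.5) = 172.6875.

172.69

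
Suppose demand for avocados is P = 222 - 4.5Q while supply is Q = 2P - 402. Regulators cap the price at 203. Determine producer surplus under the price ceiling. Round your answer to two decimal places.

Rewriting supply in inverse form: P = 201 + 0.5Q.
Free-market equilibrium: 222 - 4.5Q = 201 + 0.5Q gives Q* = 4.2, P* = 203.1.
At P = 203, sellers supply (203 - 201)/0.5 = 4 while buyers want more, so the quantity traded is 4 at price 203.
PS is the triangle above supply below 203: (1/2)(4)(203 - 201) = 4.

4.00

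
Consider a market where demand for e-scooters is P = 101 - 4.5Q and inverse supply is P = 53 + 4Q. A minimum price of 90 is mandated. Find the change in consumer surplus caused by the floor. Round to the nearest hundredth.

-58.31

Free-market equilibrium: 101 - 4.5Q = 53 + 4Q gives Q* = 5.6471, P* = 75.5882.
At the floor price 90, quantity demanded is (101 - 90)/4.5 = 2.4444; demand is the short side, so Q = 2.4444 trades at P = 90.
CS goes from (1/2)(5.6471)(25.4118) = 71.7509 to 13.4444 (computed as (101 - 90)(2.4444) - (1/2)(4.5)(2.4444)^2), a change of -58.3064.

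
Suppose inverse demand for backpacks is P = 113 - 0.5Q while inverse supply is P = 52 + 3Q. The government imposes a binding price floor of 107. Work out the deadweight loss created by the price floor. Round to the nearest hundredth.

Free-market equilibrium: 113 - 0.5Q = 52 + 3Q gives Q* = 17.4286, P* = 104.2857.
At P = 107, buyers demand (113 - 107)/0.5 = 12 while sellers would supply more, so the quantity traded is 12 at price 107.
At Q = 12 the demand price is 107 and the supply price is 88. Deadweight loss is the triangle between the curves from 12 to 17.4286: (1/2)(107 - 88)(17.4286 - 12) = 51.5714.

51.57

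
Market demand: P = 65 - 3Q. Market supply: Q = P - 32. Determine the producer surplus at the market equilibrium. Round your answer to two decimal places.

Rewriting supply in inverse form: P = 32 + Q.
Setting demand equal to supply, 33 = 4Q, so Q* = 8.25 and P* = 40.25.
The supply curve's price intercept is 32, so PS = (1/2)(Q*)(P* - 32) = (1/2)(8.25)(8.25) = 34.0312.

34.03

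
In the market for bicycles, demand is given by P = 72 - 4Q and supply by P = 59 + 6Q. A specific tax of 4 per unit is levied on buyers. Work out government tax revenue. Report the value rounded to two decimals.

Without the tax, 72 - 4Q = 59 + 6Q so Q* = 1.3 and P* = 66.8.
With the tax, buyers' net willingness to pay falls by 4: (72 - 4) - 4Q = 59 + 6Q, so Q_t = 0.9. Buyers pay P_b = 68.4; sellers receive P_s = P_b - 4 = 64.4.
Revenue is the tax times quantity traded: 4 x 0.9 = 3.6.

3.60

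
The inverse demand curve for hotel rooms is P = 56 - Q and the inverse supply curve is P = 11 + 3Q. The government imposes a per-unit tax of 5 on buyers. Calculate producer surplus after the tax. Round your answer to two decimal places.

Without the tax, 56 - Q = 11 + 3Q so Q* = 11.25 and P* = 44.75.
A tax on buyers shifts demand down by 5: (56 - 5) - Q = 11 + 3Q, so Q_t = 10. Buyers pay P_b = 46; sellers receive P_s = P_b - 5 = 41.
Producer surplus is the triangle above supply below P_s: (1/2)(10)(41 - 11) = 150.

150.00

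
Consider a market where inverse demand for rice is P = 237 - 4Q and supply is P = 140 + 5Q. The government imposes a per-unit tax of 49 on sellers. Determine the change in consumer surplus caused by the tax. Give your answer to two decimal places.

-175.43

Pre-tax equilibrium: 237 - 4Q = 140 + 5Q gives Q* = 10.7778, P* = 193.8889.
A tax on sellers shifts supply up by 49: 237 - 4Q = 140 + 5Q + 49, so Q_t = 5.3333. Buyers pay P_b = 215.6667; sellers receive P_s = P_b - 49 = 166.6667.
Consumers lose the trapezoid between P* and P_b out to Q_t plus the triangle from Q_t to Q*: change in CS = 56.8889 - 232.321 = -175.4321.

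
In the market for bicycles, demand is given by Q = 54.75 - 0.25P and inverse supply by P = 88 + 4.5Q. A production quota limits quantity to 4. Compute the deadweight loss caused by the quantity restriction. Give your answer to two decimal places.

553.47

Rewriting demand in inverse form: P = 219 - 4Q.
Without the quota, 219 - 4Q = 88 + 4.5Q gives Q* = 15.4118.
At Q = 4 the demand price is 219 - 4(4) = 203 and the supply price is 88 + 4.5(4) = 106.
Deadweight loss is the triangle between the curves from 4 to 15.4118: (1/2)(203 - 106)(15.4118 - 4) = 553.4706.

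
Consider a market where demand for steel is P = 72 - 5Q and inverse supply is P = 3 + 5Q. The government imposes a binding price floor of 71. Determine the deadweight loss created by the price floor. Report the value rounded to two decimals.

Without the control, 72 - 5Q = 3 + 5Q so Q* = 6.9 and P* = 37.5.
At P = 71, buyers demand (72 - 71)/5 = 0.2 while sellers would supply more, so the quantity traded is 0.2 at price 71.
The lost-trades triangle has base Q* - 0.2 = 6.7 and height equal to the gap between the curves at Q = 0.2, which is 71 - 4 = 67. DWL = (1/2)(6.7)(67) = 224.45.

224.45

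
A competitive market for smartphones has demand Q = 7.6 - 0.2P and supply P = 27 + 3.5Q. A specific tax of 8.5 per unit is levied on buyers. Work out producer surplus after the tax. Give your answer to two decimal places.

0.15

Rewriting demand in inverse form: P = 38 - 5Q.
Pre-tax equilibrium: 38 - 5Q = 27 + 3.5Q gives Q* = 1.2941, P* = 31.5294.
With the tax, buyers' net willingness to pay falls by 8.5: (38 - 8.5) - 5Q = 27 + 3.5Q, so Q_t = 0.2941. Buyers pay P_b = 36.5294; sellers receive P_s = P_b - 8.5 = 28.0294.
Producer surplus is the triangle above supply below P_s: (1/2)(0.2941)(28.0294 - 27) = 0.1514.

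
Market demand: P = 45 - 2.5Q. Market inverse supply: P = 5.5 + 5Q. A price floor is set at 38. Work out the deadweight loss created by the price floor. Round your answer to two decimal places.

Free-market equilibrium: 45 - 2.5Q = 5.5 + 5Q gives Q* = 5.2667, P* = 31.8333.
At P = 38, buyers demand (45 - 38)/2.5 = 2.8 while sellers would supply more, so the quantity traded is 2.8 at price 38.
At Q = 2.8 the demand price is 38 and the supply price is 19.5. Deadweight loss is the triangle between the curves from 2.8 to 5.2667: (1/2)(38 - 19.5)(5.2667 - 2.8) = 22.8167.

22.82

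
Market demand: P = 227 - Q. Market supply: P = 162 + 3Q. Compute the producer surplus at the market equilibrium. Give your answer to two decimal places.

396.09

Setting demand equal to supply, 65 = 4Q, so Q* = 16.25 and P* = 210.75.
PS is the area between P* and the supply curve from 0 to Q*: (1/2)(16.25)(48.75) = 396.0938.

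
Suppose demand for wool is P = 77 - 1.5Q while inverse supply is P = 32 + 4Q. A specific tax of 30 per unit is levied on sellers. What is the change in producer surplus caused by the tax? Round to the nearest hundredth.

Pre-tax equilibrium: 77 - 1.5Q = 32 + 4Q gives Q* = 8.1818, P* = 64.7273.
A tax on sellers shifts supply up by 30: 77 - 1.5Q = 32 + 4Q + 30, so Q_t = 2.7273. Buyers pay P_b = 72.9091; sellers receive P_s = P_b - 30 = 42.9091.
PS falls from (1/2)(8.1818)(32.7273) = 133.8843 to (1/2)(2.7273)(10.9091) = 14.876, a change of -119.0083.

-119.01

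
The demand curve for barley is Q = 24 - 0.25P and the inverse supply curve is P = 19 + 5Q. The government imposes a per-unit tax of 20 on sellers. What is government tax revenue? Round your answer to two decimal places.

126.67

Rewriting demand in inverse form: P = 96 - 4Q.
Without the tax, 96 - 4Q = 19 + 5Q so Q* = 8.5556 and P* = 61.7778.
A tax on sellers shifts supply up by 20: 96 - 4Q = 19 + 5Q + 20, so Q_t = 6.3333. Buyers pay P_b = 70.6667; sellers receive P_s = P_b - 20 = 50.6667.
Revenue is the tax times quantity traded: 20 x 6.3333 = 126.6667.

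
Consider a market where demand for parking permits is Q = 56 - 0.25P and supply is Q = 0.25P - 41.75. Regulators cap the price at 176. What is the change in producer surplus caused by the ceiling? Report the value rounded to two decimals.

Rewriting demand in inverse form: P = 224 - 4Q.
Rewriting supply in inverse form: P = 167 + 4Q.
Without the control, 224 - 4Q = 167 + 4Q so Q* = 7.125 and P* = 195.5.
At P = 176, sellers supply (176 - 167)/4 = 2.25 while buyers want more, so the quantity traded is 2.25 at price 176.
PS goes from (1/2)(7.125)(28.5) = 101.5312 to 10.125 (computed as (176 - 167)(2.25) - (1/2)(4)(2.25)^2), a change of -91.4062.

-91.41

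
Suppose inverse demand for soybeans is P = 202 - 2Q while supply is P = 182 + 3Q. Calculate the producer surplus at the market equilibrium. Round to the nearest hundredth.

24.00

Setting demand equal to supply, 20 = 5Q, so Q* = 4 and P* = 194.
PS is the area between P* and the supply curve from 0 to Q*: (1/2)(4)(12) = 24.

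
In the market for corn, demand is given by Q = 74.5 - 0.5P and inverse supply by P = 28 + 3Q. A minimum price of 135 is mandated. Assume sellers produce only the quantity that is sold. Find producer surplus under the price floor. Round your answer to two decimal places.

675.50

Rewriting demand in inverse form: P = 149 - 2Q.
Free-market equilibrium: 149 - 2Q = 28 + 3Q gives Q* = 24.2, P* = 100.6.
At P = 135, buyers demand (149 - 135)/2 = 7 while sellers would supply more, so the quantity traded is 7 at price 135.
The supply price at Q = 7 is 49. PS is the trapezoid between 135 and supply over [0, 7]: (1/2)[(135 - 28) + (135 - 49)](7) = 675.5.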